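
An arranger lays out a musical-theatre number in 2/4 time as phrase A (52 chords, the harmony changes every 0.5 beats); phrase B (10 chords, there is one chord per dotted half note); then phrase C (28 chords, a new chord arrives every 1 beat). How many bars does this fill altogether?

A: 52 × 0.5 = 26 beats = 13 bars.
B: 10 × 3 = 30 beats = 15 bars.
C: 28 × 1 = 28 beats = 14 bars.
Total: 13 + 15 + 14 = 42 bars.

42 bars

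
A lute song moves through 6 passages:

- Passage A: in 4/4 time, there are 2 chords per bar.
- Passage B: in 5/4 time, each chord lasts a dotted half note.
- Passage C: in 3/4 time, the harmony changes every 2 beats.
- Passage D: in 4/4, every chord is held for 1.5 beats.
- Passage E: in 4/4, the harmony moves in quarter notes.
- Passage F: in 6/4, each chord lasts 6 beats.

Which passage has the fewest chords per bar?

Passage F

A: 4/2 = 2 chords/bar.
B: 5/3 = 5/3 chords/bar.
C: 3/2 = 1.5 chords/bar.
D: 4/1.5 = 8/3 chords/bar.
E: 4/1 = 4 chords/bar.
F: 6/6 = 1 chord/bar.
Slowest is F at 1 chords/bar.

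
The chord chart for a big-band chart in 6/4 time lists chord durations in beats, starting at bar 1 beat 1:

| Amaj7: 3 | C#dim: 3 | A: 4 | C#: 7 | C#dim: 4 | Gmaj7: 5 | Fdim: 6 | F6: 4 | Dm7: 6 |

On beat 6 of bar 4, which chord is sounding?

Beat 6 of bar 4 is beat (4−1)×6 + 6 = 24 overall.
Running totals: Amaj7 ends at 3, C#dim ends at 6, A ends at 10, C# ends at 17, C#dim ends at 21, Gmaj7 ends at 26.
Beat 24 falls within Gmaj7.

Gmaj7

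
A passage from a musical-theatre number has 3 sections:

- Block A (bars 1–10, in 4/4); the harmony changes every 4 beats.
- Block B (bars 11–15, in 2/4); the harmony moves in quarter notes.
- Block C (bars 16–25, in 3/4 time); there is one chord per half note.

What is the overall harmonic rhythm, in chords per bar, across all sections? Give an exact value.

A: 10 bars of 4 beats is 40 beats; at 4 beats each that's 10 chords.
B: 5 bars of 2 beats is 10 beats; at 1 beat each that's 10 chords.
C: 10 bars of 3 beats is 30 beats; at 2 beats each that's 15 chords.
Overall: 35 chords over 25 bars → 35/25 = 1.4 chords per bar.

1.4 chords per bar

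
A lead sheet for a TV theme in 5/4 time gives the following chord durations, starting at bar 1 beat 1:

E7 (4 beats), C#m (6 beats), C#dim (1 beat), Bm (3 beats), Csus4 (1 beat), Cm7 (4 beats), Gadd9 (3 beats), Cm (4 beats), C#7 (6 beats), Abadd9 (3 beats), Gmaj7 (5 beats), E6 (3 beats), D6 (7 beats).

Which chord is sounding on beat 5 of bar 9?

Beat 5 of bar 9 is beat (9−1)×5 + 5 = 45 overall.
Running totals: E7 ends at 4, C#m ends at 10, C#dim ends at 11, Bm ends at 14, Csus4 ends at 15, Cm7 ends at 19, Gadd9 ends at 22, Cm ends at 26, C#7 ends at 32, Abadd9 ends at 35, Gmaj7 ends at 40, E6 ends at 43, D6 ends at 50.
Beat 45 falls within D6.

D6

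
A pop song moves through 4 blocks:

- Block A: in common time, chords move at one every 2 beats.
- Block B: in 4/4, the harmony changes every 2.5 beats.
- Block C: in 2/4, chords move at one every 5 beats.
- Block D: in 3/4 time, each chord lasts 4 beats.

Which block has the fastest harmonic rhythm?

Block A

A: 4 beats/bar ÷ 2 beats/chord = 2 chords/bar.
B: 4 beats/bar ÷ 2.5 beats/chord = 1.6 chords/bar.
C: 2 beats/bar ÷ 5 beats/chord = 0.4 chords/bar.
D: 3 beats/bar ÷ 4 beats/chord = 0.75 chords/bar.
Fastest is A at 2 chords/bar.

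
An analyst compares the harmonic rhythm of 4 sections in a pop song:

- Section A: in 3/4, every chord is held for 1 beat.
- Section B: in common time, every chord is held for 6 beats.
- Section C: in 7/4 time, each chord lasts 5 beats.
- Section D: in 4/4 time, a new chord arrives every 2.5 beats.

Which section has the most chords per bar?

Section A

A: each chord is 1 beat in 3/4, so 3 per bar.
B: each chord is 6 beats in 4/4, so 2/3 per bar.
C: each chord is 5 beats in 7/4, so 1.4 per bar.
D: each chord is 2.5 beats in 4/4, so 1.6 per bar.
Fastest is A at 3 chords/bar.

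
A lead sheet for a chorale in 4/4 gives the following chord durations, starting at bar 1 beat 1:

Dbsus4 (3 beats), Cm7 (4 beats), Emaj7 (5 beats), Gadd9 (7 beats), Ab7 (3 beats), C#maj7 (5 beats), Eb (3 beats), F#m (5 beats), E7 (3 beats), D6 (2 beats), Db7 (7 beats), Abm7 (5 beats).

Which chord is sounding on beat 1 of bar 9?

Beat 1 of bar 9 is beat (9−1)×4 + 1 = 33 overall.
Running totals: Dbsus4 ends at 3, Cm7 ends at 7, Emaj7 ends at 12, Gadd9 ends at 19, Ab7 ends at 22, C#maj7 ends at 27, Eb ends at 30, F#m ends at 35.
Beat 33 falls within F#m.

F#m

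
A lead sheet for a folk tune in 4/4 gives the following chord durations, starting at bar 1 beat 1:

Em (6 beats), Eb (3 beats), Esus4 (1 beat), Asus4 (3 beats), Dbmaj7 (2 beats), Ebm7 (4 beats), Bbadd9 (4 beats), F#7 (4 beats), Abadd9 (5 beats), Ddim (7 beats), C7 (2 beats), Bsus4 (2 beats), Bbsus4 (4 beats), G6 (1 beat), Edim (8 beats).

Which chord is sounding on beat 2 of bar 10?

Beat 2 of bar 10 is beat (10−1)×4 + 2 = 38 overall.
Running totals: Em ends at 6, Eb ends at 9, Esus4 ends at 10, Asus4 ends at 13, Dbmaj7 ends at 15, Ebm7 ends at 19, Bbadd9 ends at 23, F#7 ends at 27, Abadd9 ends at 32, Ddim ends at 39.
Beat 38 falls within Ddim.

Ddim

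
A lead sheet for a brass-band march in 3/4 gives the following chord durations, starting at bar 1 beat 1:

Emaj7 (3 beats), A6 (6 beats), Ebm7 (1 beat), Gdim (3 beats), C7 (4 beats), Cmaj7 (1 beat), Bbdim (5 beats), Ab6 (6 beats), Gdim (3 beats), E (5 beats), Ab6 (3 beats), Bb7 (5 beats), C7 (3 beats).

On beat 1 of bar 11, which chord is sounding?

Gdim

Beat 1 of bar 11 is beat (11−1)×3 + 1 = 31 overall.
Running totals: Emaj7 ends at 3, A6 ends at 9, Ebm7 ends at 10, Gdim ends at 13, C7 ends at 17, Cmaj7 ends at 18, Bbdim ends at 23, Ab6 ends at 29, Gdim ends at 32.
Beat 31 falls within Gdim.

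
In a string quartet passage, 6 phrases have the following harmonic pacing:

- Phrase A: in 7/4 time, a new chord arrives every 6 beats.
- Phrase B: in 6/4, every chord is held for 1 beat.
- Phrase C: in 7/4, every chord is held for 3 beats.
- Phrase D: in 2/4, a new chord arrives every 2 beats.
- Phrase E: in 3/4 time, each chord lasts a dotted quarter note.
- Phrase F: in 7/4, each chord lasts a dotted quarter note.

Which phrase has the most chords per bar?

A: each chord is 6 beats in 7/4, so 7/6 per bar.
B: each chord is 1 beat in 6/4, so 6 per bar.
C: each chord is 3 beats in 7/4, so 7/3 per bar.
D: each chord is 2 beats in 2/4, so 1 per bar.
E: each chord is 1.5 beats in 3/4, so 2 per bar.
F: each chord is 1.5 beats in 7/4, so 14/3 per bar.
Fastest is B at 6 chords/bar.

Phrase B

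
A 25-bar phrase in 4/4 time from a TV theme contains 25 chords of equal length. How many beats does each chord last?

4 beats

25 bars × 4 beats/bar = 100 beats total.
100 beats ÷ 25 chords = 4 beats per chord.
(That is a whole note.)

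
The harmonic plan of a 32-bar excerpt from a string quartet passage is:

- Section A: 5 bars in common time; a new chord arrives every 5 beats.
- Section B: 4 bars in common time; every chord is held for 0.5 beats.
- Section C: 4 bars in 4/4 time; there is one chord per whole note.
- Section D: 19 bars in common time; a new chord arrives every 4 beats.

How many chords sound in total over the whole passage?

A: 5·4 = 20 beats, 20/5 = 4 chords.
B: 4·4 = 16 beats, 16/0.5 = 32 chords.
C: 4·4 = 16 beats, 16/4 = 4 chords.
D: 19·4 = 76 beats, 76/4 = 19 chords.
Total: 4 + 32 + 4 + 19 = 59.

59 chords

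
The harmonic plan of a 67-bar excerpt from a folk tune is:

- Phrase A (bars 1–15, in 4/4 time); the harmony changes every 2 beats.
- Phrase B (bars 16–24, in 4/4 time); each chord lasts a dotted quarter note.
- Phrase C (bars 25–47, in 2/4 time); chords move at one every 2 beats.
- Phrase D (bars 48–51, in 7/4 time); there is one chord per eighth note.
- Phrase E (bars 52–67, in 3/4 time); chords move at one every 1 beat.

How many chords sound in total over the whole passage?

181 chords

A: 15·4 = 60 beats, 60/2 = 30 chords.
B: 9·4 = 36 beats, 36/1.5 = 24 chords.
C: 23·2 = 46 beats, 46/2 = 23 chords.
D: 4·7 = 28 beats, 28/0.5 = 56 chords.
E: 16·3 = 48 beats, 48/1 = 48 chords.
Total: 30 + 24 + 23 + 56 + 48 = 181.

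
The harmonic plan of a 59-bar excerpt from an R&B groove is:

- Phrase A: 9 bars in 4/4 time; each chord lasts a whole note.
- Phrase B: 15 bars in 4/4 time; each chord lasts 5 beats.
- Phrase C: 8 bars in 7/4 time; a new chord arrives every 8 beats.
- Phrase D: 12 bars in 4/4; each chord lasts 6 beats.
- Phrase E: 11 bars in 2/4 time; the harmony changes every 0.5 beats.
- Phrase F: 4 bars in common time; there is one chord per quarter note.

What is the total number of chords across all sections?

A has 36 beats and chords last 4 each, so 9 chords.
B has 60 beats and chords last 5 each, so 12 chords.
C has 56 beats and chords last 8 each, so 7 chords.
D has 48 beats and chords last 6 each, so 8 chords.
E has 22 beats and chords last 0.5 each, so 44 chords.
F has 16 beats and chords last 1 each, so 16 chords.
Total: 9 + 12 + 7 + 8 + 44 + 16 = 96.

96 chords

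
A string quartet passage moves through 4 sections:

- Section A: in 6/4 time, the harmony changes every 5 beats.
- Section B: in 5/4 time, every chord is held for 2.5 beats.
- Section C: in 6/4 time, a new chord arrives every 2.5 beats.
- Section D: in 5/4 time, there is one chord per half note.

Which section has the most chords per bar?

A: 6/5 = 1.2 chords/bar.
B: 5/2.5 = 2 chords/bar.
C: 6/2.5 = 2.4 chords/bar.
D: 5/2 = 2.5 chords/bar.
Fastest is D at 2.5 chords/bar.

Section D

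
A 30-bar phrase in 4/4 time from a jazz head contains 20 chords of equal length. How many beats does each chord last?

6 beats

30 bars × 4 beats/bar = 120 beats total.
120 beats ÷ 20 chords = 6 beats per chord.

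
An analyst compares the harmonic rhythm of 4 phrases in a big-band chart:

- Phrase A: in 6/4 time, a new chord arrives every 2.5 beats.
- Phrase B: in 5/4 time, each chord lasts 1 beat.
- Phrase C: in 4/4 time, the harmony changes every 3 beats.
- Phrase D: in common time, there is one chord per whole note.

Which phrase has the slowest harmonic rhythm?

A: 6/2.5 = 2.4 chords/bar.
B: 5/1 = 5 chords/bar.
C: 4/3 = 4/3 chords/bar.
D: 4/4 = 1 chord/bar.
Slowest is D at 1 chords/bar.

Phrase D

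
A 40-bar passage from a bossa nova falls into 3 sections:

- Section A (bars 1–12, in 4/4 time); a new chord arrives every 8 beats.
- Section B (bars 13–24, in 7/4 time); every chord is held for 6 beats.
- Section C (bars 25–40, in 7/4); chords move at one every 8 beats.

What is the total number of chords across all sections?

A has 48 beats and chords last 8 each, so 6 chords.
B has 84 beats and chords last 6 each, so 14 chords.
C has 112 beats and chords last 8 each, so 14 chords.
Total: 6 + 14 + 14 = 34.

34 chords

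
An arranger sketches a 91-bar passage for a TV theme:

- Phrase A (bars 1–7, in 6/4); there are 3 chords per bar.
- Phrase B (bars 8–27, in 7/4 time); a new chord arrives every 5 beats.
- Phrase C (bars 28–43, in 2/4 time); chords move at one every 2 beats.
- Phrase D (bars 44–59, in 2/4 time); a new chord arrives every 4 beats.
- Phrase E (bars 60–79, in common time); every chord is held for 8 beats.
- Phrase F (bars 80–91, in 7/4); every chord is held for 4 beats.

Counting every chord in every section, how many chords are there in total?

104 chords

A has 42 beats and chords last 2 each, so 21 chords.
B has 140 beats and chords last 5 each, so 28 chords.
C has 32 beats and chords last 2 each, so 16 chords.
D has 32 beats and chords last 4 each, so 8 chords.
E has 80 beats and chords last 8 each, so 10 chords.
F has 84 beats and chords last 4 each, so 21 chords.
Total: 21 + 28 + 16 + 8 + 10 + 21 = 104.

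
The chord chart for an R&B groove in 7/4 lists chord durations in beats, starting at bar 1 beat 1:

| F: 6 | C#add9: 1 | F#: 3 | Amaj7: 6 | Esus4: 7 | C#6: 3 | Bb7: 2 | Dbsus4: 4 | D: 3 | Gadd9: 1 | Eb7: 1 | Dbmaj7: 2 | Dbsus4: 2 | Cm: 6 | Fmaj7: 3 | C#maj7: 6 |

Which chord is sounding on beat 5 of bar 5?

D

Beat 5 of bar 5 is beat (5−1)×7 + 5 = 33 overall.
Running totals: F ends at 6, C#add9 ends at 7, F# ends at 10, Amaj7 ends at 16, Esus4 ends at 23, C#6 ends at 26, Bb7 ends at 28, Dbsus4 ends at 32, D ends at 35.
Beat 33 falls within D.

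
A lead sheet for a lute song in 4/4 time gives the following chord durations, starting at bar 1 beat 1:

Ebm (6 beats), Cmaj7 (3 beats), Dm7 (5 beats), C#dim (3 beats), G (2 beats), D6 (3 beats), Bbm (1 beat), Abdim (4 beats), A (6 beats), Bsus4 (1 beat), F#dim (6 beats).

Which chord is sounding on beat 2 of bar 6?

D6

Beat 2 of bar 6 is beat (6−1)×4 + 2 = 22 overall.
Running totals: Ebm ends at 6, Cmaj7 ends at 9, Dm7 ends at 14, C#dim ends at 17, G ends at 19, D6 ends at 22.
Beat 22 falls within D6.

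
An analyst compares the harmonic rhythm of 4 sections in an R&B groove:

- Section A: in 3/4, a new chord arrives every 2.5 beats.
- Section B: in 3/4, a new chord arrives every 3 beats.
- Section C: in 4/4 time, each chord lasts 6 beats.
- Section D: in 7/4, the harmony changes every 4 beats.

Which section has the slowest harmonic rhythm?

Section C

A: 3/2.5 = 1.2 chords/bar.
B: 3/3 = 1 chord/bar.
C: 4/6 = 2/3 chords/bar.
D: 7/4 = 1.75 chords/bar.
Slowest is C at 2/3 chords/bar.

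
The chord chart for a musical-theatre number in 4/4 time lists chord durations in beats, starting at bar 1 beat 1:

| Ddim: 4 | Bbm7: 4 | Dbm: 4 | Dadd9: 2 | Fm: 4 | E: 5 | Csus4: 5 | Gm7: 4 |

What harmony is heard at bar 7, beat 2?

Beat 2 of bar 7 is beat (7−1)×4 + 2 = 26 overall.
Running totals: Ddim ends at 4, Bbm7 ends at 8, Dbm ends at 12, Dadd9 ends at 14, Fm ends at 18, E ends at 23, Csus4 ends at 28.
Beat 26 falls within Csus4.

Csus4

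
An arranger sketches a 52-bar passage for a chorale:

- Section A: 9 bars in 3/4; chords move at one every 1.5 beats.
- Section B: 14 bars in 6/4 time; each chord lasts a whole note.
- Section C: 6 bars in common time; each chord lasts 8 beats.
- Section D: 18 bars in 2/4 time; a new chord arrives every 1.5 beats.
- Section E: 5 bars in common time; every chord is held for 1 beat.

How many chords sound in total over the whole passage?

A: 9 bars × 3 beats = 27 beats; 1.5 beats/chord → 18 chords.
B: 14 bars × 6 beats = 84 beats; 4 beats/chord → 21 chords.
C: 6 bars × 4 beats = 24 beats; 8 beats/chord → 3 chords.
D: 18 bars × 2 beats = 36 beats; 1.5 beats/chord → 24 chords.
E: 5 bars × 4 beats = 20 beats; 1 beat/chord → 20 chords.
Total: 18 + 21 + 3 + 24 + 20 = 86.

86 chords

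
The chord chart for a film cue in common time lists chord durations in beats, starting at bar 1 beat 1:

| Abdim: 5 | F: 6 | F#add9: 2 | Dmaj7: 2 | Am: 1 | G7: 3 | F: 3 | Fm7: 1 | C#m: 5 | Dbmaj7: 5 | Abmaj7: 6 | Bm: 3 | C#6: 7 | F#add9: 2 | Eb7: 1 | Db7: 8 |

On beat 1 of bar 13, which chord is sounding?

Beat 1 of bar 13 is beat (13−1)×4 + 1 = 49 overall.
Running totals: Abdim ends at 5, F ends at 11, F#add9 ends at 13, Dmaj7 ends at 15, Am ends at 16, G7 ends at 19, F ends at 22, Fm7 ends at 23, C#m ends at 28, Dbmaj7 ends at 33, Abmaj7 ends at 39, Bm ends at 42, C#6 ends at 49.
Beat 49 falls within C#6.

C#6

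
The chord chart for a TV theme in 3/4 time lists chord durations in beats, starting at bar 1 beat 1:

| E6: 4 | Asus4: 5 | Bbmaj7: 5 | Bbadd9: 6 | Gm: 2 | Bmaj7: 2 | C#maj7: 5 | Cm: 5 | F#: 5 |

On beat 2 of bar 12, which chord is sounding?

Beat 2 of bar 12 is beat (12−1)×3 + 2 = 35 overall.
Running totals: E6 ends at 4, Asus4 ends at 9, Bbmaj7 ends at 14, Bbadd9 ends at 20, Gm ends at 22, Bmaj7 ends at 24, C#maj7 ends at 29, Cm ends at 34, F# ends at 39.
Beat 35 falls within F#.

F#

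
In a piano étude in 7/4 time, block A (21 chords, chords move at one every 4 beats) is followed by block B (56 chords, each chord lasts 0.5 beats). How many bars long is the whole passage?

16 bars

A: 21 × 4 = 84 beats = 12 bars.
B: 56 × 0.5 = 28 beats = 4 bars.
Total: 12 + 4 = 16 bars.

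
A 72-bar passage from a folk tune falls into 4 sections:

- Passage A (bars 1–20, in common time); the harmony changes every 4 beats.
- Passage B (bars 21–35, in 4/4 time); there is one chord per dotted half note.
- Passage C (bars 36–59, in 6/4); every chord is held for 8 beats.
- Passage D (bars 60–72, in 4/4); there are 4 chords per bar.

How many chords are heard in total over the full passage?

110 chords

A: 20·4 = 80 beats, 80/4 = 20 chords.
B: 15·4 = 60 beats, 60/3 = 20 chords.
C: 24·6 = 144 beats, 144/8 = 18 chords.
D: 13·4 = 52 beats, 52/1 = 52 chords.
Total: 20 + 20 + 18 + 52 = 110.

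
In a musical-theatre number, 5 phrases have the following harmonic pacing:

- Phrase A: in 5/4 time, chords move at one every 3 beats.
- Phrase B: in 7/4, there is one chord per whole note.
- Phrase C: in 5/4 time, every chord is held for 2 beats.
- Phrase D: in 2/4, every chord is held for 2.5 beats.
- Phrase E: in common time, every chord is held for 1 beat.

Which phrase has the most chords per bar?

Phrase E

A: each chord is 3 beats in 5/4, so 5/3 per bar.
B: each chord is 4 beats in 7/4, so 1.75 per bar.
C: each chord is 2 beats in 5/4, so 2.5 per bar.
D: each chord is 2.5 beats in 2/4, so 0.8 per bar.
E: each chord is 1 beat in 4/4, so 4 per bar.
Fastest is E at 4 chords/bar.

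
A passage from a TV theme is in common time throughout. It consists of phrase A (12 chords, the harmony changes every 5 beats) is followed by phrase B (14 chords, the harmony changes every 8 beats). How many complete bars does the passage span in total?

43 bars

A: 12 × 5 = 60 beats = 15 bars.
B: 14 × 8 = 112 beats = 28 bars.
Total: 15 + 28 = 43 bars.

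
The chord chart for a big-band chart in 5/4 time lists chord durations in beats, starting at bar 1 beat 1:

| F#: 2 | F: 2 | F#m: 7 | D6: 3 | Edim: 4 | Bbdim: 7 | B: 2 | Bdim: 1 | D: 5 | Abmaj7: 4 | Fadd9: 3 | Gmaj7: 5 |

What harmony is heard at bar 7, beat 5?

Beat 5 of bar 7 is beat (7−1)×5 + 5 = 35 overall.
Running totals: F# ends at 2, F ends at 4, F#m ends at 11, D6 ends at 14, Edim ends at 18, Bbdim ends at 25, B ends at 27, Bdim ends at 28, D ends at 33, Abmaj7 ends at 37.
Beat 35 falls within Abmaj7.

Abmaj7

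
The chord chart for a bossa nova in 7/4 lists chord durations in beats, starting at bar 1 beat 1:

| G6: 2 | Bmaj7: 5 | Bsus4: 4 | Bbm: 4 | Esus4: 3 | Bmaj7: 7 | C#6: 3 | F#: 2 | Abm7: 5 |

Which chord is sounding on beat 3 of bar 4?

Bmaj7

Beat 3 of bar 4 is beat (4−1)×7 + 3 = 24 overall.
Running totals: G6 ends at 2, Bmaj7 ends at 7, Bsus4 ends at 11, Bbm ends at 15, Esus4 ends at 18, Bmaj7 ends at 25.
Beat 24 falls within Bmaj7.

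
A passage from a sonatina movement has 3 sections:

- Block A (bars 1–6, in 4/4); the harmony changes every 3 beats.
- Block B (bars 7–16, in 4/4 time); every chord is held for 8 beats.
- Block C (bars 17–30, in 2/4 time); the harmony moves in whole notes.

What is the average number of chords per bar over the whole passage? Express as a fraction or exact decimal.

A: 6 bars of 4 beats is 24 beats; at 3 beats each that's 8 chords.
B: 10 bars of 4 beats is 40 beats; at 8 beats each that's 5 chords.
C: 14 bars of 2 beats is 28 beats; at 4 beats each that's 7 chords.
Overall: 20 chords over 30 bars → 20/30 = 2/3 chords per bar.

2/3 chords per bar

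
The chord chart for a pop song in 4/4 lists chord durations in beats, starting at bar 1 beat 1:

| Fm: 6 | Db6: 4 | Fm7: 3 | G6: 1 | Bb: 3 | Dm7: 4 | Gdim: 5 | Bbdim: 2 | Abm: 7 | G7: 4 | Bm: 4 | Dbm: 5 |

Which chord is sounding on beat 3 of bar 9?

Abm

Beat 3 of bar 9 is beat (9−1)×4 + 3 = 35 overall.
Running totals: Fm ends at 6, Db6 ends at 10, Fm7 ends at 13, G6 ends at 14, Bb ends at 17, Dm7 ends at 21, Gdim ends at 26, Bbdim ends at 28, Abm ends at 35.
Beat 35 falls within Abm.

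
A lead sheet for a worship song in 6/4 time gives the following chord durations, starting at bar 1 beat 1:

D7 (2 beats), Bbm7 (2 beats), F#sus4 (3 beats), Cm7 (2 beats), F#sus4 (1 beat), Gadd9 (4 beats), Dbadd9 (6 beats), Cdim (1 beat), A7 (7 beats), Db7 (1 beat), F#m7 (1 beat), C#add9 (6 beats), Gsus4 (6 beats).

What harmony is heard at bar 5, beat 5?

Beat 5 of bar 5 is beat (5−1)×6 + 5 = 29 overall.
Running totals: D7 ends at 2, Bbm7 ends at 4, F#sus4 ends at 7, Cm7 ends at 9, F#sus4 ends at 10, Gadd9 ends at 14, Dbadd9 ends at 20, Cdim ends at 21, A7 ends at 28, Db7 ends at 29.
Beat 29 falls within Db7.

Db7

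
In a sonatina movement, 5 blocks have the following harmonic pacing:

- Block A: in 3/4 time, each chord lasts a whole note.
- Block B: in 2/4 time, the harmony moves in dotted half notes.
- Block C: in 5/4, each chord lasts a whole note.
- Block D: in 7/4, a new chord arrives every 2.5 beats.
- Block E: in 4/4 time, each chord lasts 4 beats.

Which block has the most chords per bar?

A: 3/4 = 0.75 chords/bar.
B: 2/3 = 2/3 chords/bar.
C: 5/4 = 1.25 chords/bar.
D: 7/2.5 = 2.8 chords/bar.
E: 4/4 = 1 chord/bar.
Fastest is D at 2.8 chords/bar.

Block D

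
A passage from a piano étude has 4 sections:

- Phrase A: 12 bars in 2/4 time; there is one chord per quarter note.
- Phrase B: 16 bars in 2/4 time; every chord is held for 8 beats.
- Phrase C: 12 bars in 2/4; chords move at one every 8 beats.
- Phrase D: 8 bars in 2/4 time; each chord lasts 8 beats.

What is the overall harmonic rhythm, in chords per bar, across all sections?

11/16 chords per bar

A: 12 bars of 2 beats is 24 beats; at 1 beat each that's 24 chords.
B: 16 bars of 2 beats is 32 beats; at 8 beats each that's 4 chords.
C: 12 bars of 2 beats is 24 beats; at 8 beats each that's 3 chords.
D: 8 bars of 2 beats is 16 beats; at 8 beats each that's 2 chords.
Overall: 33 chords over 48 bars → 33/48 = 11/16 chords per bar.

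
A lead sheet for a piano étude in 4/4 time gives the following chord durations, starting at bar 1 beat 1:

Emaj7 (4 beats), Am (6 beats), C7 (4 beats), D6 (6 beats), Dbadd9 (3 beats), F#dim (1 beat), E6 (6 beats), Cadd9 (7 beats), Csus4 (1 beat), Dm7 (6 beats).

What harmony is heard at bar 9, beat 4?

Cadd9

Beat 4 of bar 9 is beat (9−1)×4 + 4 = 36 overall.
Running totals: Emaj7 ends at 4, Am ends at 10, C7 ends at 14, D6 ends at 20, Dbadd9 ends at 23, F#dim ends at 24, E6 ends at 30, Cadd9 ends at 37.
Beat 36 falls within Cadd9.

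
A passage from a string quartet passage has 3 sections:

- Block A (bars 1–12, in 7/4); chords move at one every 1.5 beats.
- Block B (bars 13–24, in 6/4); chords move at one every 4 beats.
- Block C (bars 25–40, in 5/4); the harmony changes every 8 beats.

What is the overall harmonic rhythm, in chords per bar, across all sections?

A: 12 × 7 = 84 beats ÷ 1.5 = 56 chords.
B: 12 × 6 = 72 beats ÷ 4 = 18 chords.
C: 16 × 5 = 80 beats ÷ 8 = 10 chords.
Overall: 84 chords over 40 bars → 84/40 = 2.1 chords per bar.

2.1 chords per bar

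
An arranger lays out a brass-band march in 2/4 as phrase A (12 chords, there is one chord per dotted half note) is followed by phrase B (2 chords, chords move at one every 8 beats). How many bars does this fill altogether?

26 bars

A: 12 × 3 = 36 beats = 18 bars.
B: 2 × 8 = 16 beats = 8 bars.
Total: 18 + 8 = 26 bars.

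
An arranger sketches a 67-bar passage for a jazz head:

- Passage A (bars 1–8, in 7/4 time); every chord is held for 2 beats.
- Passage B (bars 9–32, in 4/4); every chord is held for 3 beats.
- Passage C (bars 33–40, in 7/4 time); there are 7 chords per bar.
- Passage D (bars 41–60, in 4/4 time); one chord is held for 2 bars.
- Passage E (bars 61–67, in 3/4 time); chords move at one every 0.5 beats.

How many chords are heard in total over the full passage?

A has 56 beats and chords last 2 each, so 28 chords.
B has 96 beats and chords last 3 each, so 32 chords.
C has 56 beats and chords last 1 each, so 56 chords.
D has 80 beats and chords last 8 each, so 10 chords.
E has 21 beats and chords last 0.5 each, so 42 chords.
Total: 28 + 32 + 56 + 10 + 42 = 168.

168 chords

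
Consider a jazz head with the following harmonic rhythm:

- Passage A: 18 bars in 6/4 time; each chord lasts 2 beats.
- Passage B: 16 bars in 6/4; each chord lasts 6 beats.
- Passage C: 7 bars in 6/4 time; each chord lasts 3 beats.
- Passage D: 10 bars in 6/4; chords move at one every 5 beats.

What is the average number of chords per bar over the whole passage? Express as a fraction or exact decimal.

32/17 chords per bar

A: 18 × 6 = 108 beats ÷ 2 = 54 chords.
B: 16 × 6 = 96 beats ÷ 6 = 16 chords.
C: 7 × 6 = 42 beats ÷ 3 = 14 chords.
D: 10 × 6 = 60 beats ÷ 5 = 12 chords.
Overall: 96 chords over 51 bars → 96/51 = 32/17 chords per bar.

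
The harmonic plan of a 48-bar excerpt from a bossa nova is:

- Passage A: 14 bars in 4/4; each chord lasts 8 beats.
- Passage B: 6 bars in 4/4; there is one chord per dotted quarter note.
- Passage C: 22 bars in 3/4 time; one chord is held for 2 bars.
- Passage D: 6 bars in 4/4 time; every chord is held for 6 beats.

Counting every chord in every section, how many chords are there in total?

38 chords

A has 56 beats and chords last 8 each, so 7 chords.
B has 24 beats and chords last 1.5 each, so 16 chords.
C has 66 beats and chords last 6 each, so 11 chords.
D has 24 beats and chords last 6 each, so 4 chords.
Total: 7 + 16 + 11 + 4 = 38.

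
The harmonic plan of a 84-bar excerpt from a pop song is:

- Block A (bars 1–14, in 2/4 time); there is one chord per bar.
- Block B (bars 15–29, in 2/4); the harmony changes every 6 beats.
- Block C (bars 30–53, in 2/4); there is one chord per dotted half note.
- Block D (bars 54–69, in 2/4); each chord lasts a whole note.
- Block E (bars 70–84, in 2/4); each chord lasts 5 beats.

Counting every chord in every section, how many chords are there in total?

49 chords

A: 14 bars × 2 beats = 28 beats; 2 beats/chord → 14 chords.
B: 15 bars × 2 beats = 30 beats; 6 beats/chord → 5 chords.
C: 24 bars × 2 beats = 48 beats; 3 beats/chord → 16 chords.
D: 16 bars × 2 beats = 32 beats; 4 beats/chord → 8 chords.
E: 15 bars × 2 beats = 30 beats; 5 beats/chord → 6 chords.
Total: 14 + 5 + 16 + 8 + 6 = 49.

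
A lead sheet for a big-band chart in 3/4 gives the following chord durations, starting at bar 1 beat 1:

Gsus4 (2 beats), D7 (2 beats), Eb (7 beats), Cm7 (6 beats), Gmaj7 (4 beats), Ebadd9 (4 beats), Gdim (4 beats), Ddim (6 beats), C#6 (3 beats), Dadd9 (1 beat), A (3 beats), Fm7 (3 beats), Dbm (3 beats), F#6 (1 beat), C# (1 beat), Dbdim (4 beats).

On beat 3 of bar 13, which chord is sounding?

Beat 3 of bar 13 is beat (13−1)×3 + 3 = 39 overall.
Running totals: Gsus4 ends at 2, D7 ends at 4, Eb ends at 11, Cm7 ends at 17, Gmaj7 ends at 21, Ebadd9 ends at 25, Gdim ends at 29, Ddim ends at 35, C#6 ends at 38, Dadd9 ends at 39.
Beat 39 falls within Dadd9.

Dadd9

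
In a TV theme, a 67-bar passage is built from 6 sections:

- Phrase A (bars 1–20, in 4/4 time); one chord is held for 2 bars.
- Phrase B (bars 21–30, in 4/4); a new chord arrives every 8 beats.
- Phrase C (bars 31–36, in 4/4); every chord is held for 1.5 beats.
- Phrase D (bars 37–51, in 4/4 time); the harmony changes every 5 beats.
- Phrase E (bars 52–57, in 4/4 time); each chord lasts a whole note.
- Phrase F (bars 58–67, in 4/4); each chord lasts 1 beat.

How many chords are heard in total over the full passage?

A: 20 bars × 4 beats = 80 beats; 8 beats/chord → 10 chords.
B: 10 bars × 4 beats = 40 beats; 8 beats/chord → 5 chords.
C: 6 bars × 4 beats = 24 beats; 1.5 beats/chord → 16 chords.
D: 15 bars × 4 beats = 60 beats; 5 beats/chord → 12 chords.
E: 6 bars × 4 beats = 24 beats; 4 beats/chord → 6 chords.
F: 10 bars × 4 beats = 40 beats; 1 beat/chord → 40 chords.
Total: 10 + 5 + 16 + 12 + 6 + 40 = 89.

89 chords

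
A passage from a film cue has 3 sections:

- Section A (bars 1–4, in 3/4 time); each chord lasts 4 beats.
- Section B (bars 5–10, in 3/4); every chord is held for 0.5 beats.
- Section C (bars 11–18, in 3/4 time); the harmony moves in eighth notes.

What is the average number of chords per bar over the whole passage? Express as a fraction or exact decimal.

A: 4 × 3 = 12 beats ÷ 4 = 3 chords.
B: 6 × 3 = 18 beats ÷ 0.5 = 36 chords.
C: 8 × 3 = 24 beats ÷ 0.5 = 48 chords.
Overall: 87 chords over 18 bars → 87/18 = 29/6 chords per bar.

29/6 chords per bar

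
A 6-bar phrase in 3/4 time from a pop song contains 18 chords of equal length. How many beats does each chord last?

1 beat

6 bars × 3 beats/bar = 18 beats total.
18 beats ÷ 18 chords = 1 beats per chord.
(That is a quarter note.)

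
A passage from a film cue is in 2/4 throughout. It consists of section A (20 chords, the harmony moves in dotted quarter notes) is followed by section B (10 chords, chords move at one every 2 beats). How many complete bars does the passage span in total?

25 bars

A: 20 × 1.5 = 30 beats = 15 bars.
B: 10 × 2 = 20 beats = 10 bars.
Total: 15 + 10 = 25 bars.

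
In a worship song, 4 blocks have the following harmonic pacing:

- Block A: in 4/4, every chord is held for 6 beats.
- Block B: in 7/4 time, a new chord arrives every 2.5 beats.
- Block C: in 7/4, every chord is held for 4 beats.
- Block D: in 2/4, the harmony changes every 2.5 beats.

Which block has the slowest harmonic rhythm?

A: each chord is 6 beats in 4/4, so 2/3 per bar.
B: each chord is 2.5 beats in 7/4, so 2.8 per bar.
C: each chord is 4 beats in 7/4, so 1.75 per bar.
D: each chord is 2.5 beats in 2/4, so 0.8 per bar.
Slowest is A at 2/3 chords/bar.

Block A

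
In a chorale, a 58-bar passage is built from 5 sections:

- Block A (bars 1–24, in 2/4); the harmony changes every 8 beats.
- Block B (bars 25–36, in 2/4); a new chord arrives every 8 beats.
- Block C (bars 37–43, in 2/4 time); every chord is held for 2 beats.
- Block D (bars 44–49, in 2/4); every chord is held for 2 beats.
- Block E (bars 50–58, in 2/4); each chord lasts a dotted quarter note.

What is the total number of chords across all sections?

34 chords

A has 48 beats and chords last 8 each, so 6 chords.
B has 24 beats and chords last 8 each, so 3 chords.
C has 14 beats and chords last 2 each, so 7 chords.
D has 12 beats and chords last 2 each, so 6 chords.
E has 18 beats and chords last 1.5 each, so 12 chords.
Total: 6 + 3 + 7 + 6 + 12 = 34.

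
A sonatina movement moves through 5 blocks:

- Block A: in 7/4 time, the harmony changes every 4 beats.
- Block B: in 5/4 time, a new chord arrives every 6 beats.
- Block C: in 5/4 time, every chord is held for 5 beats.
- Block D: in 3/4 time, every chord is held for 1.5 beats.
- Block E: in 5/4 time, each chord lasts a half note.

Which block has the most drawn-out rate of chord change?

Block B

A: each chord is 4 beats in 7/4, so 1.75 per bar.
B: each chord is 6 beats in 5/4, so 5/6 per bar.
C: each chord is 5 beats in 5/4, so 1 per bar.
D: each chord is 1.5 beats in 3/4, so 2 per bar.
E: each chord is 2 beats in 5/4, so 2.5 per bar.
Slowest is B at 5/6 chords/bar.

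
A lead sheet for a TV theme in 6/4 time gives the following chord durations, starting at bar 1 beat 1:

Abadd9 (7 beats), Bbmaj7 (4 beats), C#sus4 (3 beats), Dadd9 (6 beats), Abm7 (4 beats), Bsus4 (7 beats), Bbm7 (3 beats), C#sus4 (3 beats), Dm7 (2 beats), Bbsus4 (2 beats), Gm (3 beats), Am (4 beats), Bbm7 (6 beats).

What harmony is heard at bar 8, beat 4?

Beat 4 of bar 8 is beat (8−1)×6 + 4 = 46 overall.
Running totals: Abadd9 ends at 7, Bbmaj7 ends at 11, C#sus4 ends at 14, Dadd9 ends at 20, Abm7 ends at 24, Bsus4 ends at 31, Bbm7 ends at 34, C#sus4 ends at 37, Dm7 ends at 39, Bbsus4 ends at 41, Gm ends at 44, Am ends at 48.
Beat 46 falls within Am.

Am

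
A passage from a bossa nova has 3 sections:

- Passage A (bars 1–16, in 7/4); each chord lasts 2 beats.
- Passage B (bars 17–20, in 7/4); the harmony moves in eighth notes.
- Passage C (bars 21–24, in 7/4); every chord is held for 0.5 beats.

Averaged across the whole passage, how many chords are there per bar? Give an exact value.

A: 16 bars of 7 beats is 112 beats; at 2 beats each that's 56 chords.
B: 4 bars of 7 beats is 28 beats; at 0.5 beats each that's 56 chords.
C: 4 bars of 7 beats is 28 beats; at 0.5 beats each that's 56 chords.
Overall: 168 chords over 24 bars → 168/24 = 7 chords per bar.

7 chords per bar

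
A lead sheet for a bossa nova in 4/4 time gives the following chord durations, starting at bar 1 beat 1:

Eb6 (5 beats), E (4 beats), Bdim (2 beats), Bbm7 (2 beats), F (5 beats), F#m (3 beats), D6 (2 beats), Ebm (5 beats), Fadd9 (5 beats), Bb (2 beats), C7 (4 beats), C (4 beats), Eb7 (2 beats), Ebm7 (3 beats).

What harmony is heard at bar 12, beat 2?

Ebm7

Beat 2 of bar 12 is beat (12−1)×4 + 2 = 46 overall.
Running totals: Eb6 ends at 5, E ends at 9, Bdim ends at 11, Bbm7 ends at 13, F ends at 18, F#m ends at 21, D6 ends at 23, Ebm ends at 28, Fadd9 ends at 33, Bb ends at 35, C7 ends at 39, C ends at 43, Eb7 ends at 45, Ebm7 ends at 48.
Beat 46 falls within Ebm7.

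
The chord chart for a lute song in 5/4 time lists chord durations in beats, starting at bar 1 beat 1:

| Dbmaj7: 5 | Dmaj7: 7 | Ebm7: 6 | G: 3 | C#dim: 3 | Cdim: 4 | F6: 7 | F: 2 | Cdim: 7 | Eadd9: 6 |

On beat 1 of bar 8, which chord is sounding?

F

Beat 1 of bar 8 is beat (8−1)×5 + 1 = 36 overall.
Running totals: Dbmaj7 ends at 5, Dmaj7 ends at 12, Ebm7 ends at 18, G ends at 21, C#dim ends at 24, Cdim ends at 28, F6 ends at 35, F ends at 37.
Beat 36 falls within F.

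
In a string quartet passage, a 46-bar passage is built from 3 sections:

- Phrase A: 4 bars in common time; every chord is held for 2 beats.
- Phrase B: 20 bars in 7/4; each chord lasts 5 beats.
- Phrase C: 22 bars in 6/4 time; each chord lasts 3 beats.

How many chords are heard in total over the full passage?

80 chords

A: 4·4 = 16 beats, 16/2 = 8 chords.
B: 20·7 = 140 beats, 140/5 = 28 chords.
C: 22·6 = 132 beats, 132/3 = 44 chords.
Total: 8 + 28 + 44 = 80.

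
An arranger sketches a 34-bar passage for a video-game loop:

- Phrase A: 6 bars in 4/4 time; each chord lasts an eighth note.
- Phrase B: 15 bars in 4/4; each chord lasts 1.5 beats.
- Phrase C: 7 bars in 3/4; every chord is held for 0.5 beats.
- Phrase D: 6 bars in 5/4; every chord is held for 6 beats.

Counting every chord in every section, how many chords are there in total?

135 chords

A: 6 bars × 4 beats = 24 beats; 0.5 beats/chord → 48 chords.
B: 15 bars × 4 beats = 60 beats; 1.5 beats/chord → 40 chords.
C: 7 bars × 3 beats = 21 beats; 0.5 beats/chord → 42 chords.
D: 6 bars × 5 beats = 30 beats; 6 beats/chord → 5 chords.
Total: 48 + 40 + 42 + 5 = 135.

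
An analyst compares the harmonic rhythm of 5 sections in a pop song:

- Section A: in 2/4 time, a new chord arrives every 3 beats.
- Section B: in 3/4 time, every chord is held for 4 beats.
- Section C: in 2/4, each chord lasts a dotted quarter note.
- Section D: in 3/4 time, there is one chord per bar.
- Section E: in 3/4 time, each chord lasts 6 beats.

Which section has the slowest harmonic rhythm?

Section E

A: 2/3 = 2/3 chords/bar.
B: 3/4 = 0.75 chords/bar.
C: 2/1.5 = 4/3 chords/bar.
D: 3/3 = 1 chord/bar.
E: 3/6 = 0.5 chords/bar.
Slowest is E at 0.5 chords/bar.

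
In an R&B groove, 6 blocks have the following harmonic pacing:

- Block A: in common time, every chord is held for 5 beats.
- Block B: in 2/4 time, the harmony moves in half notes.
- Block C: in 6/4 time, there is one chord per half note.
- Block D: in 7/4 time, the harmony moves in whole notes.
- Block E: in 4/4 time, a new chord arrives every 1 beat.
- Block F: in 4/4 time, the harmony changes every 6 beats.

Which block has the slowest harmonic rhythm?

A: 4 beats/bar ÷ 5 beats/chord = 0.8 chords/bar.
B: 2 beats/bar ÷ 2 beats/chord = 1 chord/bar.
C: 6 beats/bar ÷ 2 beats/chord = 3 chords/bar.
D: 7 beats/bar ÷ 4 beats/chord = 1.75 chords/bar.
E: 4 beats/bar ÷ 1 beat/chord = 4 chords/bar.
F: 4 beats/bar ÷ 6 beats/chord = 2/3 chords/bar.
Slowest is F at 2/3 chords/bar.

Block F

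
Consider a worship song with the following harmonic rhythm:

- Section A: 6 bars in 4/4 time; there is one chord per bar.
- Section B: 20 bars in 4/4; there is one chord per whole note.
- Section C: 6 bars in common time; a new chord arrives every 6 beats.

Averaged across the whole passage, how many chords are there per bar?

15/16 chords per bar

A: 6 × 4 = 24 beats ÷ 4 = 6 chords.
B: 20 × 4 = 80 beats ÷ 4 = 20 chords.
C: 6 × 4 = 24 beats ÷ 6 = 4 chords.
Overall: 30 chords over 32 bars → 30/32 = 15/16 chords per bar.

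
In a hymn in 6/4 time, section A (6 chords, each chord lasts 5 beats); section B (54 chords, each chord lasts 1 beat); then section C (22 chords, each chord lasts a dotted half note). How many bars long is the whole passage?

A: 6 × 5 = 30 beats = 5 bars.
B: 54 × 1 = 54 beats = 9 bars.
C: 22 × 3 = 66 beats = 11 bars.
Total: 5 + 9 + 11 = 25 bars.

25 bars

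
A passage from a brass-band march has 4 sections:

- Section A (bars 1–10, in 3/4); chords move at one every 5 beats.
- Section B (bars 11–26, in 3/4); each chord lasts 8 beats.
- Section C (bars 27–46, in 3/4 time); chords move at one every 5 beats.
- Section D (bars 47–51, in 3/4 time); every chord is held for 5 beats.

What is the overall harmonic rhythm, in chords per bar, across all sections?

9/17 chords per bar

A: 10 bars of 3 beats is 30 beats; at 5 beats each that's 6 chords.
B: 16 bars of 3 beats is 48 beats; at 8 beats each that's 6 chords.
C: 20 bars of 3 beats is 60 beats; at 5 beats each that's 12 chords.
D: 5 bars of 3 beats is 15 beats; at 5 beats each that's 3 chords.
Overall: 27 chords over 51 bars → 27/51 = 9/17 chords per bar.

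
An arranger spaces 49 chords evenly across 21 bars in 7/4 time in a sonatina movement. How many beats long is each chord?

21 bars × 7 beats/bar = 147 beats total.
147 beats ÷ 49 chords = 3 beats per chord.
(That is a dotted half note.)

3 beats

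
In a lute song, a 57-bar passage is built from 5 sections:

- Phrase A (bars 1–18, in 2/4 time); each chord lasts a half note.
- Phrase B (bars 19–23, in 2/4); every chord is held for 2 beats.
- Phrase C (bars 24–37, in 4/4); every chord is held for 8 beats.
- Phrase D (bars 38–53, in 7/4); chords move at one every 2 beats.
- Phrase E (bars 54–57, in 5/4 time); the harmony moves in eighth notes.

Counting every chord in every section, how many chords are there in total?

A: 18 bars × 2 beats = 36 beats; 2 beats/chord → 18 chords.
B: 5 bars × 2 beats = 10 beats; 2 beats/chord → 5 chords.
C: 14 bars × 4 beats = 56 beats; 8 beats/chord → 7 chords.
D: 16 bars × 7 beats = 112 beats; 2 beats/chord → 56 chords.
E: 4 bars × 5 beats = 20 beats; 0.5 beats/chord → 40 chords.
Total: 18 + 5 + 7 + 56 + 40 = 126.

126 chords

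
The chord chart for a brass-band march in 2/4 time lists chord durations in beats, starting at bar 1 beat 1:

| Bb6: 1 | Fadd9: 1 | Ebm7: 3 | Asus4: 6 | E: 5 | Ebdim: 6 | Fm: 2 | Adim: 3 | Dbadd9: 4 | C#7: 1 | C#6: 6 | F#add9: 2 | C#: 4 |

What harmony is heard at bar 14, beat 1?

Beat 1 of bar 14 is beat (14−1)×2 + 1 = 27 overall.
Running totals: Bb6 ends at 1, Fadd9 ends at 2, Ebm7 ends at 5, Asus4 ends at 11, E ends at 16, Ebdim ends at 22, Fm ends at 24, Adim ends at 27.
Beat 27 falls within Adim.

Adim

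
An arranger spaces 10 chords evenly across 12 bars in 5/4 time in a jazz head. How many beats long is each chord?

12 bars × 5 beats/bar = 60 beats total.
60 beats ÷ 10 chords = 6 beats per chord.

6 beats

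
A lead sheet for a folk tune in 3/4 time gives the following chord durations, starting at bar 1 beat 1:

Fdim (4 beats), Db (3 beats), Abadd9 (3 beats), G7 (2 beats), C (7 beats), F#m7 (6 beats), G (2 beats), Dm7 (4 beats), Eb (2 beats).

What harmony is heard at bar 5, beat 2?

Beat 2 of bar 5 is beat (5−1)×3 + 2 = 14 overall.
Running totals: Fdim ends at 4, Db ends at 7, Abadd9 ends at 10, G7 ends at 12, C ends at 19.
Beat 14 falls within C.

C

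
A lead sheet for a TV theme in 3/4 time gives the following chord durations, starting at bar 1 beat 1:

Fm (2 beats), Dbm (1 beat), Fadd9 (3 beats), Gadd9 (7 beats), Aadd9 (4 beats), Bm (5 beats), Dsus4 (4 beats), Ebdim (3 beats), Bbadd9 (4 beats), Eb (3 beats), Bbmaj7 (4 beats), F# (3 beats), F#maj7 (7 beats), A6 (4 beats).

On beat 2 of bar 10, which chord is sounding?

Beat 2 of bar 10 is beat (10−1)×3 + 2 = 29 overall.
Running totals: Fm ends at 2, Dbm ends at 3, Fadd9 ends at 6, Gadd9 ends at 13, Aadd9 ends at 17, Bm ends at 22, Dsus4 ends at 26, Ebdim ends at 29.
Beat 29 falls within Ebdim.

Ebdim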